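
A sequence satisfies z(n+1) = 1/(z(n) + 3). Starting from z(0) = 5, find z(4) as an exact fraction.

z(1) = 1/(5 + 3) = 1/8.
z(2) = 1/(1/8 + 3) = 8/25.
z(3) = 1/(8/25 + 3) = 25/83.
z(4) = 1/(25/83 + 3) = 83/274.

83/274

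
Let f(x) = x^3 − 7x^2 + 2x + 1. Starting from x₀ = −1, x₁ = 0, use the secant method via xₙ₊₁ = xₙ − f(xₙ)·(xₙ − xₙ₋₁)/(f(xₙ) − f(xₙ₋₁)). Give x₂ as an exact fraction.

f(−1) = −9, f(0) = 1. x₂ = 0 − 1·(0 − (−1))/(1 − (−9)) = −1/10.

−1/10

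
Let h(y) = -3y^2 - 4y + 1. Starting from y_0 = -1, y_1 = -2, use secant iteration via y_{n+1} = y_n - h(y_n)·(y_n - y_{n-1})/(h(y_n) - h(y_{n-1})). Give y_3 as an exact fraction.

-47/31

h(-1) = 2, h(-2) = -3. y_2 = (-2) - (-3)·((-2) - (-1))/((-3) - 2) = -7/5.
h(-2) = -3, h(-7/5) = 18/25. y_3 = (-7/5) - (18/25)·((-7/5) - (-2))/((18/25) - (-3)) = -47/31.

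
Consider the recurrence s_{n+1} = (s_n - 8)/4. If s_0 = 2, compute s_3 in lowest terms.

-83/32

s_1 = (2 - 8)/4 = -3/2.
s_2 = ((-3/2) - 8)/4 = -19/8.
s_3 = ((-19/8) - 8)/4 = -83/32.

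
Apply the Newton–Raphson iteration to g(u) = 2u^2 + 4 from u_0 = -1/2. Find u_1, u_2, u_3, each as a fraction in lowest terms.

g'(u) = 4u.
g(-1/2) = 9/2, g'(-1/2) = -2, so u_1 = (-1/2) - (9/2)/(-2) = 7/4.
g(7/4) = 81/8, g'(7/4) = 7, so u_2 = (7/4) - (81/8)/7 = 17/56.
g(17/56) = 6561/1568, g'(17/56) = 17/14, so u_3 = (17/56) - (6561/1568)/(17/14) = -5983/1904.

u_1 = 7/4, u_2 = 17/56, u_3 = -5983/1904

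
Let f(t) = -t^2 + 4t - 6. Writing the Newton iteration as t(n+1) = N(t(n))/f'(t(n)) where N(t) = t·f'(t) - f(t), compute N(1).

f'(t) = -2t + 4.
N(t) = t·f'(t) - f(t) = t·(-2t + 4) - (-t^2 + 4t - 6) = -t^2 + 6.
N(1) = 5.

5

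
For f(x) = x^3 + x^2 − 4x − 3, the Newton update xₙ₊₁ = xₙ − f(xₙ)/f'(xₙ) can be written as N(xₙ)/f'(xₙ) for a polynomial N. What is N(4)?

f'(x) = 3x^2 + 2x − 4.
N(x) = x·f'(x) − f(x) = x·(3x^2 + 2x − 4) − (x^3 + x^2 − 4x − 3) = 2x^3 + x^2 + 3.
N(4) = 147.

147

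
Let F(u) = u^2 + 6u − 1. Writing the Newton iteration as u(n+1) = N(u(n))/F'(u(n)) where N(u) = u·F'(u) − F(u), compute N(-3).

10

F'(u) = 2u + 6.
N(u) = u·F'(u) − F(u) = u·(2u + 6) − (u^2 + 6u − 1) = u^2 + 1.
N(-3) = 10.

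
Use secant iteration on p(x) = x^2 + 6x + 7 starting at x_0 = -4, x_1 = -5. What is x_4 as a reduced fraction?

-181/41

p(-4) = -1, p(-5) = 2. x_2 = (-5) - 2·((-5) - (-4))/(2 - (-1)) = -13/3.
p(-5) = 2, p(-13/3) = -2/9. x_3 = (-13/3) - (-2/9)·((-13/3) - (-5))/((-2/9) - 2) = -22/5.
p(-13/3) = -2/9, p(-22/5) = -1/25. x_4 = (-22/5) - (-1/25)·((-22/5) - (-13/3))/((-1/25) - (-2/9)) = -181/41.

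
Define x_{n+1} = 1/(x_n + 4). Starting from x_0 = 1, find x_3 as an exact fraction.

x_1 = 1/(1 + 4) = 1/5.
x_2 = 1/(1/5 + 4) = 5/21.
x_3 = 1/(5/21 + 4) = 21/89.

21/89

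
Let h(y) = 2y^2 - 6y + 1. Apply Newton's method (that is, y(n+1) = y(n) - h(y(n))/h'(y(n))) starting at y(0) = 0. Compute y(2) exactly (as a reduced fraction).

h'(y) = 4y - 6.
h(0) = 1, h'(0) = -6, so y(1) = 0 - 1/(-6) = 1/6.
h(1/6) = 1/18, h'(1/6) = -16/3, so y(2) = (1/6) - (1/18)/(-16/3) = 17/96.

17/96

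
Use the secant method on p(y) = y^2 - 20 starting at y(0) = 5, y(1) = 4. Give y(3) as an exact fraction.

85/19

p(5) = 5, p(4) = -4. y(2) = 4 - (-4)·(4 - 5)/((-4) - 5) = 40/9.
p(4) = -4, p(40/9) = -20/81. y(3) = (40/9) - (-20/81)·((40/9) - 4)/((-20/81) - (-4)) = 85/19.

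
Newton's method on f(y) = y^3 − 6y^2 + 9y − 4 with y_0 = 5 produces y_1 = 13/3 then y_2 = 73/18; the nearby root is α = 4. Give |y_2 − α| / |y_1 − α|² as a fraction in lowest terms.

1/2

y_1 − α = 13/3 − 4 = 1/3, so |y_1 − α| = 1/3.
y_2 − α = 73/18 − 4 = 1/18, so |y_2 − α| = 1/18.
|y_1 − α|² = 1/9.
Ratio = (1/18) / (1/9) = 1/2.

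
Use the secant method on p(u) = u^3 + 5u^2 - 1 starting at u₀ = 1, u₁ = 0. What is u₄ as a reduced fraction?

76968/284023

p(1) = 5, p(0) = -1. u₂ = 0 - (-1)·(0 - 1)/((-1) - 5) = 1/6.
p(0) = -1, p(1/6) = -185/216. u₃ = (1/6) - (-185/216)·((1/6) - 0)/((-185/216) - (-1)) = 36/31.
p(1/6) = -185/216, p(36/31) = 217745/29791. u₄ = (36/31) - (217745/29791)·((36/31) - (1/6))/((217745/29791) - (-185/216)) = 76968/284023.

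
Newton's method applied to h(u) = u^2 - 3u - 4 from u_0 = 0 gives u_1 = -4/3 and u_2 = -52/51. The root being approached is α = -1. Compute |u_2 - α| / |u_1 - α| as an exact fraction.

1/17

u_1 - α = -4/3 - (-1) = -4/3 + 1 = -1/3, so |u_1 - α| = 1/3.
u_2 - α = -52/51 - (-1) = -52/51 + 1 = -1/51, so |u_2 - α| = 1/51.
Ratio = (1/51) / (1/3) = 1/17.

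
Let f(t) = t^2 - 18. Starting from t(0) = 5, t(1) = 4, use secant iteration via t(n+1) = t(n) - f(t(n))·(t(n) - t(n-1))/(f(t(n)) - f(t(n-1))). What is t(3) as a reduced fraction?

157/37

f(5) = 7, f(4) = -2. t(2) = 4 - (-2)·(4 - 5)/((-2) - 7) = 38/9.
f(4) = -2, f(38/9) = -14/81. t(3) = (38/9) - (-14/81)·((38/9) - 4)/((-14/81) - (-2)) = 157/37.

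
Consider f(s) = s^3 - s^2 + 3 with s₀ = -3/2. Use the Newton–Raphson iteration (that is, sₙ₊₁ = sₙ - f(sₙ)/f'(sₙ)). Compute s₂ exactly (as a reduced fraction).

-18111/15392

f'(s) = 3s^2 - 2s.
f(-3/2) = -21/8, f'(-3/2) = 39/4, so s₁ = (-3/2) - (-21/8)/(39/4) = -16/13.
f(-16/13) = -833/2197, f'(-16/13) = 1184/169, so s₂ = (-16/13) - (-833/2197)/(1184/169) = -18111/15392.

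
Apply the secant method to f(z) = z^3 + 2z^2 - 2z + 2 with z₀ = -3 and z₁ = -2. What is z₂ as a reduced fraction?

f(-3) = -1, f(-2) = 6. z₂ = (-2) - 6·((-2) - (-3))/(6 - (-1)) = -20/7.

-20/7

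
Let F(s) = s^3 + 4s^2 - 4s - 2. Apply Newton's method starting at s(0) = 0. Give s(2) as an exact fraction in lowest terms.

F'(s) = 3s^2 + 8s - 4.
F(0) = -2, F'(0) = -4, so s(1) = 0 - (-2)/(-4) = -1/2.
F(-1/2) = 7/8, F'(-1/2) = -29/4, so s(2) = (-1/2) - (7/8)/(-29/4) = -11/29.

-11/29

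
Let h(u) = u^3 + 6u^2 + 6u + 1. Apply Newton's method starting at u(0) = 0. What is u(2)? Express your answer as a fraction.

h'(u) = 3u^2 + 12u + 6.
h(0) = 1, h'(0) = 6, so u(1) = 0 − 1/6 = −1/6.
h(−1/6) = 35/216, h'(−1/6) = 49/12, so u(2) = (−1/6) − (35/216)/(49/12) = −13/63.

−13/63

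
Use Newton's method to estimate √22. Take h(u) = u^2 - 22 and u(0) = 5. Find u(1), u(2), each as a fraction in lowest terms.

h'(u) = 2u.
h(5) = 3, h'(5) = 10, so u(1) = 5 - 3/10 = 47/10.
h(47/10) = 9/100, h'(47/10) = 47/5, so u(2) = (47/10) - (9/100)/(47/5) = 4409/940.

u(1) = 47/10, u(2) = 4409/940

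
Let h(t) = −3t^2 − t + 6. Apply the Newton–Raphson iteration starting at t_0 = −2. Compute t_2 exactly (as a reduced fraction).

h'(t) = −6t − 1.
h(−2) = −4, h'(−2) = 11, so t_1 = (−2) − (−4)/11 = −18/11.
h(−18/11) = −48/121, h'(−18/11) = 97/11, so t_2 = (−18/11) − (−48/121)/(97/11) = −1698/1067.

−1698/1067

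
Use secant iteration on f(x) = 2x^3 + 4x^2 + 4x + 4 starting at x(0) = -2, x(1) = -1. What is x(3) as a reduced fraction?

-22/13

f(-2) = -4, f(-1) = 2. x(2) = (-1) - 2·((-1) - (-2))/(2 - (-4)) = -4/3.
f(-1) = 2, f(-4/3) = 28/27. x(3) = (-4/3) - (28/27)·((-4/3) - (-1))/((28/27) - 2) = -22/13.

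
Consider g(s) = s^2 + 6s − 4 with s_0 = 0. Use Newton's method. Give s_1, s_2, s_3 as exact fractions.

g'(s) = 2s + 6.
g(0) = −4, g'(0) = 6, so s_1 = 0 − (−4)/6 = 2/3.
g(2/3) = 4/9, g'(2/3) = 22/3, so s_2 = (2/3) − (4/9)/(22/3) = 20/33.
g(20/33) = 4/1089, g'(20/33) = 238/33, so s_3 = (20/33) − (4/1089)/(238/33) = 2378/3927.

s_1 = 2/3, s_2 = 20/33, s_3 = 2378/3927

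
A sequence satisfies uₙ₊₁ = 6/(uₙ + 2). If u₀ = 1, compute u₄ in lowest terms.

21/13

u₁ = 6/(1 + 2) = 2.
u₂ = 6/(2 + 2) = 3/2.
u₃ = 6/(3/2 + 2) = 12/7.
u₄ = 6/(12/7 + 2) = 21/13.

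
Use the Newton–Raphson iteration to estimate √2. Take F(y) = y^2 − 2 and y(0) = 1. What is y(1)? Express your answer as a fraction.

F'(y) = 2y.
F(1) = −1, F'(1) = 2, so y(1) = 1 − (−1)/2 = 3/2.

3/2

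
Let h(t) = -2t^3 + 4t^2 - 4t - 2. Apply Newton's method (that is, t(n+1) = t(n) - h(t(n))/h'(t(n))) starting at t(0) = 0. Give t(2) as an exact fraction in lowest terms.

-7/19

h'(t) = -6t^2 + 8t - 4.
h(0) = -2, h'(0) = -4, so t(1) = 0 - (-2)/(-4) = -1/2.
h(-1/2) = 5/4, h'(-1/2) = -19/2, so t(2) = (-1/2) - (5/4)/(-19/2) = -7/19.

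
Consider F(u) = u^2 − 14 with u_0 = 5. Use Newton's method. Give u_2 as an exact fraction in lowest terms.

F'(u) = 2u.
F(5) = 11, F'(5) = 10, so u_1 = 5 − 11/10 = 39/10.
F(39/10) = 121/100, F'(39/10) = 39/5, so u_2 = (39/10) − (121/100)/(39/5) = 2921/780.

2921/780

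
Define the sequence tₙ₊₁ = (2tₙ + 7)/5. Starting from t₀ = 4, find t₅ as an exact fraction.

1469/625

t₁ = (2·4 + 7)/5 = 3.
t₂ = (2·3 + 7)/5 = 13/5.
t₃ = (2·(13/5) + 7)/5 = 61/25.
t₄ = (2·(61/25) + 7)/5 = 297/125.
t₅ = (2·(297/125) + 7)/5 = 1469/625.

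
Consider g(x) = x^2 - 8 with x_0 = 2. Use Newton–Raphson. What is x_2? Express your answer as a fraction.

g'(x) = 2x.
g(2) = -4, g'(2) = 4, so x_1 = 2 - (-4)/4 = 3.
g(3) = 1, g'(3) = 6, so x_2 = 3 - 1/6 = 17/6.

17/6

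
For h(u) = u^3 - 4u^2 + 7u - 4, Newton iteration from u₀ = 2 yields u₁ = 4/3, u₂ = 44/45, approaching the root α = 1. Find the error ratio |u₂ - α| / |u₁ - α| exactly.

u₁ - α = 4/3 - 1 = 1/3, so |u₁ - α| = 1/3.
u₂ - α = 44/45 - 1 = -1/45, so |u₂ - α| = 1/45.
Ratio = (1/45) / (1/3) = 1/15.

1/15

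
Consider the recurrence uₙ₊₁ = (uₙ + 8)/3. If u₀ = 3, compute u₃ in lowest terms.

u₁ = (3 + 8)/3 = 11/3.
u₂ = ((11/3) + 8)/3 = 35/9.
u₃ = ((35/9) + 8)/3 = 107/27.

107/27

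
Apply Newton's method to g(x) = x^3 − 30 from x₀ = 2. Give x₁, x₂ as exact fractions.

g'(x) = 3x^2.
g(2) = −22, g'(2) = 12, so x₁ = 2 − (−22)/12 = 23/6.
g(23/6) = 5687/216, g'(23/6) = 529/12, so x₂ = (23/6) − (5687/216)/(529/12) = 15407/4761.

x₁ = 23/6, x₂ = 15407/4761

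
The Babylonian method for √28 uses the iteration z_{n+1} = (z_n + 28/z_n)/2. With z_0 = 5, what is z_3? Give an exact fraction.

z_1 = (5 + 28/5)/2 = 53/10.
z_2 = (53/10 + 28/(53/10))/2 = 5609/1060.
z_3 = (5609/1060 + 28/(5609/1060))/2 = 62921681/11891080.

62921681/11891080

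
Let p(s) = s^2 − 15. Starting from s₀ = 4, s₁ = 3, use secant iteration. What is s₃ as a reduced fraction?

p(4) = 1, p(3) = −6. s₂ = 3 − (−6)·(3 − 4)/((−6) − 1) = 27/7.
p(3) = −6, p(27/7) = −6/49. s₃ = (27/7) − (−6/49)·((27/7) − 3)/((−6/49) − (−6)) = 31/8.

31/8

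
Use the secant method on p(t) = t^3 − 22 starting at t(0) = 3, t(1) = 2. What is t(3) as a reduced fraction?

8651/3062

p(3) = 5, p(2) = −14. t(2) = 2 − (−14)·(2 − 3)/((−14) − 5) = 52/19.
p(2) = −14, p(52/19) = −10290/6859. t(3) = (52/19) − (−10290/6859)·((52/19) − 2)/((−10290/6859) − (−14)) = 8651/3062.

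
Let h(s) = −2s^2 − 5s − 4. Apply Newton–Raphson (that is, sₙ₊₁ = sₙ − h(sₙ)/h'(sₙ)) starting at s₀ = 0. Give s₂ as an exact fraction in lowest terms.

h'(s) = −4s − 5.
h(0) = −4, h'(0) = −5, so s₁ = 0 − (−4)/(−5) = −4/5.
h(−4/5) = −32/25, h'(−4/5) = −9/5, so s₂ = (−4/5) − (−32/25)/(−9/5) = −68/45.

−68/45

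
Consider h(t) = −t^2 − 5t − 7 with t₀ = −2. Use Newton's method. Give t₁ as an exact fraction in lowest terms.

−3

h'(t) = −2t − 5.
h(−2) = −1, h'(−2) = −1, so t₁ = (−2) − (−1)/(−1) = −3.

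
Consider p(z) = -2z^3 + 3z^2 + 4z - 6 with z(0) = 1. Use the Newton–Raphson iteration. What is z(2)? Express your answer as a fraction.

23/17

p'(z) = -6z^2 + 6z + 4.
p(1) = -1, p'(1) = 4, so z(1) = 1 - (-1)/4 = 5/4.
p(5/4) = -7/32, p'(5/4) = 17/8, so z(2) = (5/4) - (-7/32)/(17/8) = 23/17.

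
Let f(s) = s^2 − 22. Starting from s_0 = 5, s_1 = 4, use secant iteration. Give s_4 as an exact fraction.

1712/365

f(5) = 3, f(4) = −6. s_2 = 4 − (−6)·(4 − 5)/((−6) − 3) = 14/3.
f(4) = −6, f(14/3) = −2/9. s_3 = (14/3) − (−2/9)·((14/3) − 4)/((−2/9) − (−6)) = 61/13.
f(14/3) = −2/9, f(61/13) = 3/169. s_4 = (61/13) − (3/169)·((61/13) − (14/3))/((3/169) − (−2/9)) = 1712/365.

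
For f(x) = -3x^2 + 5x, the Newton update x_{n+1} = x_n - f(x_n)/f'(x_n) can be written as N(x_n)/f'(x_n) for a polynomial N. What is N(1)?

-3

f'(x) = -6x + 5.
N(x) = x·f'(x) - f(x) = x·(-6x + 5) - (-3x^2 + 5x) = -3x^2.
N(1) = -3.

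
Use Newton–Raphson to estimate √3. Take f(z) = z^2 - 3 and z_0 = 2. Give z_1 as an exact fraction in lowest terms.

7/4

f'(z) = 2z.
f(2) = 1, f'(2) = 4, so z_1 = 2 - 1/4 = 7/4.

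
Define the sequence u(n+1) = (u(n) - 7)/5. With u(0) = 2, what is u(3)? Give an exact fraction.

u(1) = (2 - 7)/5 = -1.
u(2) = ((-1) - 7)/5 = -8/5.
u(3) = ((-8/5) - 7)/5 = -43/25.

-43/25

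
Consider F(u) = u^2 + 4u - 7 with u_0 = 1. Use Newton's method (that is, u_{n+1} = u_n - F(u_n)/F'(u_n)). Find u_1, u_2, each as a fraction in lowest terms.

F'(u) = 2u + 4.
F(1) = -2, F'(1) = 6, so u_1 = 1 - (-2)/6 = 4/3.
F(4/3) = 1/9, F'(4/3) = 20/3, so u_2 = (4/3) - (1/9)/(20/3) = 79/60.

u_1 = 4/3, u_2 = 79/60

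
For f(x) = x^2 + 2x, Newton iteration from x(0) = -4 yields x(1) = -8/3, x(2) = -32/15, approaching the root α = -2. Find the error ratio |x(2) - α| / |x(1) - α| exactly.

1/5

x(1) - α = -8/3 - (-2) = -8/3 + 2 = -2/3, so |x(1) - α| = 2/3.
x(2) - α = -32/15 - (-2) = -32/15 + 2 = -2/15, so |x(2) - α| = 2/15.
Ratio = (2/15) / (2/3) = 1/5.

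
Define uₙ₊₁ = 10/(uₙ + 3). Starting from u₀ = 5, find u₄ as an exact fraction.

910/443

u₁ = 10/(5 + 3) = 5/4.
u₂ = 10/(5/4 + 3) = 40/17.
u₃ = 10/(40/17 + 3) = 170/91.
u₄ = 10/(170/91 + 3) = 910/443.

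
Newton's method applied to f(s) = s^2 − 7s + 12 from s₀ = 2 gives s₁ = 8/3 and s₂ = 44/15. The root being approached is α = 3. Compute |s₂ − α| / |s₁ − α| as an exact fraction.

s₁ − α = 8/3 − 3 = −1/3, so |s₁ − α| = 1/3.
s₂ − α = 44/15 − 3 = −1/15, so |s₂ − α| = 1/15.
Ratio = (1/15) / (1/3) = 1/5.

1/5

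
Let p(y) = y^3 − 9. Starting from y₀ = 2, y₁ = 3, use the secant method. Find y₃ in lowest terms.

p(2) = −1, p(3) = 18. y₂ = 3 − 18·(3 − 2)/(18 − (−1)) = 39/19.
p(3) = 18, p(39/19) = −2412/6859. y₃ = (39/19) − (−2412/6859)·((39/19) − 3)/((−2412/6859) − 18) = 1609/777.

1609/777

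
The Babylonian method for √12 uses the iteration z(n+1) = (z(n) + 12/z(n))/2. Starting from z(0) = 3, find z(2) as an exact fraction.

97/28

z(1) = (3 + 12/3)/2 = 7/2.
z(2) = (7/2 + 12/(7/2))/2 = 97/28.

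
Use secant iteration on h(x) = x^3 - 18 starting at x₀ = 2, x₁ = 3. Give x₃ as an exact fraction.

h(2) = -10, h(3) = 9. x₂ = 3 - 9·(3 - 2)/(9 - (-10)) = 48/19.
h(3) = 9, h(48/19) = -12870/6859. x₃ = (48/19) - (-12870/6859)·((48/19) - 3)/((-12870/6859) - 9) = 2402/921.

2402/921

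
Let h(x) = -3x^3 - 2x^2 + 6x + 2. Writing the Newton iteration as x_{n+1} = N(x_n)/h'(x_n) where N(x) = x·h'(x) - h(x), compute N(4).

-418

h'(x) = -9x^2 - 4x + 6.
N(x) = x·h'(x) - h(x) = x·(-9x^2 - 4x + 6) - (-3x^3 - 2x^2 + 6x + 2) = -6x^3 - 2x^2 - 2.
N(4) = -418.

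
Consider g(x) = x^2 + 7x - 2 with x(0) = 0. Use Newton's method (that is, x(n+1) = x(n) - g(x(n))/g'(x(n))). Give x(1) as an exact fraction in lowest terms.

2/7

g'(x) = 2x + 7.
g(0) = -2, g'(0) = 7, so x(1) = 0 - (-2)/7 = 2/7.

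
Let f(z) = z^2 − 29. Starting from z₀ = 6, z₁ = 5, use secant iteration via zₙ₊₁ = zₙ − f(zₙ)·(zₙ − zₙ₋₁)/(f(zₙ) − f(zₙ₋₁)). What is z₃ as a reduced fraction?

307/57

f(6) = 7, f(5) = −4. z₂ = 5 − (−4)·(5 − 6)/((−4) − 7) = 59/11.
f(5) = −4, f(59/11) = −28/121. z₃ = (59/11) − (−28/121)·((59/11) − 5)/((−28/121) − (−4)) = 307/57.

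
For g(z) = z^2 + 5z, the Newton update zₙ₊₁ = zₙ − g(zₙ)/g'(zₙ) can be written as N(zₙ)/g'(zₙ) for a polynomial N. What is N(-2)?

4

g'(z) = 2z + 5.
N(z) = z·g'(z) − g(z) = z·(2z + 5) − (z^2 + 5z) = z^2.
N(-2) = 4.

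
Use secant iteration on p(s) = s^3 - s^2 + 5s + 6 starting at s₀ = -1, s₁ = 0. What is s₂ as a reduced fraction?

p(-1) = -1, p(0) = 6. s₂ = 0 - 6·(0 - (-1))/(6 - (-1)) = -6/7.

-6/7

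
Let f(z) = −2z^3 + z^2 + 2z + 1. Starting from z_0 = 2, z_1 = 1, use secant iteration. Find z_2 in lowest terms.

f(2) = −7, f(1) = 2. z_2 = 1 − 2·(1 − 2)/(2 − (−7)) = 11/9.

11/9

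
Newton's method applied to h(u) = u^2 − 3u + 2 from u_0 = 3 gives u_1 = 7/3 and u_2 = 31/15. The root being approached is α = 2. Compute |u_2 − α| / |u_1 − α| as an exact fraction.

1/5

u_1 − α = 7/3 − 2 = 1/3, so |u_1 − α| = 1/3.
u_2 − α = 31/15 − 2 = 1/15, so |u_2 − α| = 1/15.
Ratio = (1/15) / (1/3) = 1/5.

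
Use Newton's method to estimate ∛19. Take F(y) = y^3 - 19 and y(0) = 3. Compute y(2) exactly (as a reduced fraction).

1152011/431649

F'(y) = 3y^2.
F(3) = 8, F'(3) = 27, so y(1) = 3 - 8/27 = 73/27.
F(73/27) = 15040/19683, F'(73/27) = 5329/243, so y(2) = (73/27) - (15040/19683)/(5329/243) = 1152011/431649.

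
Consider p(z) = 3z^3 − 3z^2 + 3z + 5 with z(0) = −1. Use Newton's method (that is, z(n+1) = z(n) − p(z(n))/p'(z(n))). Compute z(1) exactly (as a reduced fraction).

−7/9

p'(z) = 9z^2 − 6z + 3.
p(−1) = −4, p'(−1) = 18, so z(1) = (−1) − (−4)/18 = −7/9.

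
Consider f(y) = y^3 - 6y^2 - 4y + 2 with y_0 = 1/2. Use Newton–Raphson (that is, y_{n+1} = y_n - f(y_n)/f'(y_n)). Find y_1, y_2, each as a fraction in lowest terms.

f'(y) = 3y^2 - 12y - 4.
f(1/2) = -11/8, f'(1/2) = -37/4, so y_1 = (1/2) - (-11/8)/(-37/4) = 13/37.
f(13/37) = -5203/50653, f'(13/37) = -10741/1369, so y_2 = (13/37) - (-5203/50653)/(-10741/1369) = 134430/397417.

y_1 = 13/37, y_2 = 134430/397417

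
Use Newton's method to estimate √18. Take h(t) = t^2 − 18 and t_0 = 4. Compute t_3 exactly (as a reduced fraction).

h'(t) = 2t.
h(4) = −2, h'(4) = 8, so t_1 = 4 − (−2)/8 = 17/4.
h(17/4) = 1/16, h'(17/4) = 17/2, so t_2 = (17/4) − (1/16)/(17/2) = 577/136.
h(577/136) = 1/18496, h'(577/136) = 577/68, so t_3 = (577/136) − (1/18496)/(577/68) = 665857/156944.

665857/156944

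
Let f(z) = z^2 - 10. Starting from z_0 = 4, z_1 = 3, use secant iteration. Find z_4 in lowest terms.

f(4) = 6, f(3) = -1. z_2 = 3 - (-1)·(3 - 4)/((-1) - 6) = 22/7.
f(3) = -1, f(22/7) = -6/49. z_3 = (22/7) - (-6/49)·((22/7) - 3)/((-6/49) - (-1)) = 136/43.
f(22/7) = -6/49, f(136/43) = 6/1849. z_4 = (136/43) - (6/1849)·((136/43) - (22/7))/((6/1849) - (-6/49)) = 3001/949.

3001/949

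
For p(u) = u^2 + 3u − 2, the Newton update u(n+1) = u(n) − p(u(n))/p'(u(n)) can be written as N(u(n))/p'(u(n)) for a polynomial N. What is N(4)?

18

p'(u) = 2u + 3.
N(u) = u·p'(u) − p(u) = u·(2u + 3) − (u^2 + 3u − 2) = u^2 + 2.
N(4) = 18.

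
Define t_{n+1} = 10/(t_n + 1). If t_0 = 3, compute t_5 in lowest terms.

t_1 = 10/(3 + 1) = 5/2.
t_2 = 10/(5/2 + 1) = 20/7.
t_3 = 10/(20/7 + 1) = 70/27.
t_4 = 10/(70/27 + 1) = 270/97.
t_5 = 10/(270/97 + 1) = 970/367.

970/367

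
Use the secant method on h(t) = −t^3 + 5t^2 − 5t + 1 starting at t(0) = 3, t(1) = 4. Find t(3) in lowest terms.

1849/499

h(3) = 4, h(4) = −3. t(2) = 4 − (−3)·(4 − 3)/((−3) − 4) = 25/7.
h(4) = −3, h(25/7) = 468/343. t(3) = (25/7) − (468/343)·((25/7) − 4)/((468/343) − (−3)) = 1849/499.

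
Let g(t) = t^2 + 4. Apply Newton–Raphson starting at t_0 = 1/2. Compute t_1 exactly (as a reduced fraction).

g'(t) = 2t.
g(1/2) = 17/4, g'(1/2) = 1, so t_1 = (1/2) − (17/4)/1 = −15/4.

−15/4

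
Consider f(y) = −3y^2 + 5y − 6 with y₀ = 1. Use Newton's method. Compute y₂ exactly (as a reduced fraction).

f'(y) = −6y + 5.
f(1) = −4, f'(1) = −1, so y₁ = 1 − (−4)/(−1) = −3.
f(−3) = −48, f'(−3) = 23, so y₂ = (−3) − (−48)/23 = −21/23.

−21/23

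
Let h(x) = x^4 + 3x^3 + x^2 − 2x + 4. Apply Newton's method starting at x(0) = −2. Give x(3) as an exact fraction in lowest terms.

48/35

h'(x) = 4x^3 + 9x^2 + 2x − 2.
h(−2) = 4, h'(−2) = −2, so x(1) = (−2) − 4/(−2) = 0.
h(0) = 4, h'(0) = −2, so x(2) = 0 − 4/(−2) = 2.
h(2) = 44, h'(2) = 70, so x(3) = 2 − 44/70 = 48/35.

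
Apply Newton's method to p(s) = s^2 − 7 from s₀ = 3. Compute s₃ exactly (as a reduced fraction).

p'(s) = 2s.
p(3) = 2, p'(3) = 6, so s₁ = 3 − 2/6 = 8/3.
p(8/3) = 1/9, p'(8/3) = 16/3, so s₂ = (8/3) − (1/9)/(16/3) = 127/48.
p(127/48) = 1/2304, p'(127/48) = 127/24, so s₃ = (127/48) − (1/2304)/(127/24) = 32257/12192.

32257/12192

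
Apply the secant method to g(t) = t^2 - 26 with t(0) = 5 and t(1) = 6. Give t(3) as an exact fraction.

311/61

g(5) = -1, g(6) = 10. t(2) = 6 - 10·(6 - 5)/(10 - (-1)) = 56/11.
g(6) = 10, g(56/11) = -10/121. t(3) = (56/11) - (-10/121)·((56/11) - 6)/((-10/121) - 10) = 311/61.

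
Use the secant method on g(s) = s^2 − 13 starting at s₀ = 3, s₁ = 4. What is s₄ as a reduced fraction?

4799/1331

g(3) = −4, g(4) = 3. s₂ = 4 − 3·(4 − 3)/(3 − (−4)) = 25/7.
g(4) = 3, g(25/7) = −12/49. s₃ = (25/7) − (−12/49)·((25/7) − 4)/((−12/49) − 3) = 191/53.
g(25/7) = −12/49, g(191/53) = −36/2809. s₄ = (191/53) − (−36/2809)·((191/53) − (25/7))/((−36/2809) − (−12/49)) = 4799/1331.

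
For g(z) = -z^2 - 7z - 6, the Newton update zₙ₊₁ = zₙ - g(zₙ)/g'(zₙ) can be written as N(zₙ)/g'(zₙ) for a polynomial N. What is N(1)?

g'(z) = -2z - 7.
N(z) = z·g'(z) - g(z) = z·(-2z - 7) - (-z^2 - 7z - 6) = -z^2 + 6.
N(1) = 5.

5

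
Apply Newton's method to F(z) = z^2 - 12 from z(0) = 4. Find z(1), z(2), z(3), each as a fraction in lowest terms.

z(1) = 7/2, z(2) = 97/28, z(3) = 18817/5432

F'(z) = 2z.
F(4) = 4, F'(4) = 8, so z(1) = 4 - 4/8 = 7/2.
F(7/2) = 1/4, F'(7/2) = 7, so z(2) = (7/2) - (1/4)/7 = 97/28.
F(97/28) = 1/784, F'(97/28) = 97/14, so z(3) = (97/28) - (1/784)/(97/14) = 18817/5432.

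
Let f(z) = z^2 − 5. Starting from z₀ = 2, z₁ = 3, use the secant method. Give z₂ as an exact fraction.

11/5

f(2) = −1, f(3) = 4. z₂ = 3 − 4·(3 − 2)/(4 − (−1)) = 11/5.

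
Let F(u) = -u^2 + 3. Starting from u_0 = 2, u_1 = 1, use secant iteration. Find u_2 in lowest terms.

5/3

F(2) = -1, F(1) = 2. u_2 = 1 - 2·(1 - 2)/(2 - (-1)) = 5/3.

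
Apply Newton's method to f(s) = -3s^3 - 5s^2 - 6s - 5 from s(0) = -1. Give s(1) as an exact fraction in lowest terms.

f'(s) = -9s^2 - 10s - 6.
f(-1) = -1, f'(-1) = -5, so s(1) = (-1) - (-1)/(-5) = -6/5.

-6/5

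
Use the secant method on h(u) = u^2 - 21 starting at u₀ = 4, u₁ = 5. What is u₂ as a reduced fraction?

41/9

h(4) = -5, h(5) = 4. u₂ = 5 - 4·(5 - 4)/(4 - (-5)) = 41/9.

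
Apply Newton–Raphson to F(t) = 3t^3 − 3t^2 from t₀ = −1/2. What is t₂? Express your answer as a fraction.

−11/70

F'(t) = 9t^2 − 6t.
F(−1/2) = −9/8, F'(−1/2) = 21/4, so t₁ = (−1/2) − (−9/8)/(21/4) = −2/7.
F(−2/7) = −108/343, F'(−2/7) = 120/49, so t₂ = (−2/7) − (−108/343)/(120/49) = −11/70.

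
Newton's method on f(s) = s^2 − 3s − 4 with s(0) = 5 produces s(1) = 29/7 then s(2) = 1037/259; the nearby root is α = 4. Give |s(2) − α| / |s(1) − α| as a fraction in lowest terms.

1/37

s(1) − α = 29/7 − 4 = 1/7, so |s(1) − α| = 1/7.
s(2) − α = 1037/259 − 4 = 1/259, so |s(2) − α| = 1/259.
Ratio = (1/259) / (1/7) = 1/37.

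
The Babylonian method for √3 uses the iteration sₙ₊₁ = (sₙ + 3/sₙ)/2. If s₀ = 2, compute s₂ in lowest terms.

s₁ = (2 + 3/2)/2 = 7/4.
s₂ = (7/4 + 3/(7/4))/2 = 97/56.

97/56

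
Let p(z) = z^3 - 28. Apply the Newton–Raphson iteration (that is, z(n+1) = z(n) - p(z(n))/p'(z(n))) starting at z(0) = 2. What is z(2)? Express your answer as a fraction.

p'(z) = 3z^2.
p(2) = -20, p'(2) = 12, so z(1) = 2 - (-20)/12 = 11/3.
p(11/3) = 575/27, p'(11/3) = 121/3, so z(2) = (11/3) - (575/27)/(121/3) = 3418/1089.

3418/1089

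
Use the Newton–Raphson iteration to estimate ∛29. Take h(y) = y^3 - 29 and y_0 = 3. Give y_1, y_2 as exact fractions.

h'(y) = 3y^2.
h(3) = -2, h'(3) = 27, so y_1 = 3 - (-2)/27 = 83/27.
h(83/27) = 980/19683, h'(83/27) = 6889/243, so y_2 = (83/27) - (980/19683)/(6889/243) = 1714381/558009.

y_1 = 83/27, y_2 = 1714381/558009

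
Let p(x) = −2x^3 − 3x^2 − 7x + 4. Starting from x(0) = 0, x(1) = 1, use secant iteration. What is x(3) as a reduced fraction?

53/125

p(0) = 4, p(1) = −8. x(2) = 1 − (−8)·(1 − 0)/((−8) − 4) = 1/3.
p(1) = −8, p(1/3) = 34/27. x(3) = (1/3) − (34/27)·((1/3) − 1)/((34/27) − (−8)) = 53/125.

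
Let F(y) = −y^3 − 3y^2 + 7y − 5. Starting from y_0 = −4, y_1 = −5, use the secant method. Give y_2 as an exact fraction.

F(−4) = −17, F(−5) = 10. y_2 = (−5) − 10·((−5) − (−4))/(10 − (−17)) = −125/27.

−125/27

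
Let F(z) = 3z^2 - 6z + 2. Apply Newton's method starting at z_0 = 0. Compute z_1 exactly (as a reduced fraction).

1/3

F'(z) = 6z - 6.
F(0) = 2, F'(0) = -6, so z_1 = 0 - 2/(-6) = 1/3.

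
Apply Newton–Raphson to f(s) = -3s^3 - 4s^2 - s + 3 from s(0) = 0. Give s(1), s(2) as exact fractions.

f'(s) = -9s^2 - 8s - 1.
f(0) = 3, f'(0) = -1, so s(1) = 0 - 3/(-1) = 3.
f(3) = -117, f'(3) = -106, so s(2) = 3 - (-117)/(-106) = 201/106.

s(1) = 3, s(2) = 201/106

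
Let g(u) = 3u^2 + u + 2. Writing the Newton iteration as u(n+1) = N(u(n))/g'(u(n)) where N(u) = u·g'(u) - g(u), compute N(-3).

g'(u) = 6u + 1.
N(u) = u·g'(u) - g(u) = u·(6u + 1) - (3u^2 + u + 2) = 3u^2 - 2.
N(-3) = 25.

25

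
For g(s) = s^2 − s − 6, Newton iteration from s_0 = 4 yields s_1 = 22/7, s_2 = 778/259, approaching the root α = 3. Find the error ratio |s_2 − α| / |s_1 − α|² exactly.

7/37

s_1 − α = 22/7 − 3 = 1/7, so |s_1 − α| = 1/7.
s_2 − α = 778/259 − 3 = 1/259, so |s_2 − α| = 1/259.
|s_1 − α|² = 1/49.
Ratio = (1/259) / (1/49) = 7/37.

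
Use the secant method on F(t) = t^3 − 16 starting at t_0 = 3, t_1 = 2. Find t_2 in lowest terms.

F(3) = 11, F(2) = −8. t_2 = 2 − (−8)·(2 − 3)/((−8) − 11) = 46/19.

46/19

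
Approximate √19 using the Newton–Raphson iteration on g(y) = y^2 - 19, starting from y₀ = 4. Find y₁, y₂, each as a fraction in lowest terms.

g'(y) = 2y.
g(4) = -3, g'(4) = 8, so y₁ = 4 - (-3)/8 = 35/8.
g(35/8) = 9/64, g'(35/8) = 35/4, so y₂ = (35/8) - (9/64)/(35/4) = 2441/560.

y₁ = 35/8, y₂ = 2441/560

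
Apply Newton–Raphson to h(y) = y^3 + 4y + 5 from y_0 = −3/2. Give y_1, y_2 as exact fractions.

y_1 = −47/43, y_2 = −605181/602989

h'(y) = 3y^2 + 4.
h(−3/2) = −35/8, h'(−3/2) = 43/4, so y_1 = (−3/2) − (−35/8)/(43/4) = −47/43.
h(−47/43) = −53900/79507, h'(−47/43) = 14023/1849, so y_2 = (−47/43) − (−53900/79507)/(14023/1849) = −605181/602989.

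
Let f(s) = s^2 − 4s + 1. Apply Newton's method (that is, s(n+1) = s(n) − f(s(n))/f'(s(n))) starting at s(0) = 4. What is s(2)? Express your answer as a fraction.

f'(s) = 2s − 4.
f(4) = 1, f'(4) = 4, so s(1) = 4 − 1/4 = 15/4.
f(15/4) = 1/16, f'(15/4) = 7/2, so s(2) = (15/4) − (1/16)/(7/2) = 209/56.

209/56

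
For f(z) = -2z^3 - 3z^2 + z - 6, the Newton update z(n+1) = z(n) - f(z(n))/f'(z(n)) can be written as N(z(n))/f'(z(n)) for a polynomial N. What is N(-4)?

214

f'(z) = -6z^2 - 6z + 1.
N(z) = z·f'(z) - f(z) = z·(-6z^2 - 6z + 1) - (-2z^3 - 3z^2 + z - 6) = -4z^3 - 3z^2 + 6.
N(-4) = 214.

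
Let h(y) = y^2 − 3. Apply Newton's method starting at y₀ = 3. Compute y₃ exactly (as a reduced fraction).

h'(y) = 2y.
h(3) = 6, h'(3) = 6, so y₁ = 3 − 6/6 = 2.
h(2) = 1, h'(2) = 4, so y₂ = 2 − 1/4 = 7/4.
h(7/4) = 1/16, h'(7/4) = 7/2, so y₃ = (7/4) − (1/16)/(7/2) = 97/56.

97/56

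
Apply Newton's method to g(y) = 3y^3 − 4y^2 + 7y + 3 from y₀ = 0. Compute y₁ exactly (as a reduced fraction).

−3/7

g'(y) = 9y^2 − 8y + 7.
g(0) = 3, g'(0) = 7, so y₁ = 0 − 3/7 = −3/7.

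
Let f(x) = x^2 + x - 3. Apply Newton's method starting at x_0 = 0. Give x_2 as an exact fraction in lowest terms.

12/7

f'(x) = 2x + 1.
f(0) = -3, f'(0) = 1, so x_1 = 0 - (-3)/1 = 3.
f(3) = 9, f'(3) = 7, so x_2 = 3 - 9/7 = 12/7.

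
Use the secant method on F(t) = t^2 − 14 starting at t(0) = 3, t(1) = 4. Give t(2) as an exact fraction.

F(3) = −5, F(4) = 2. t(2) = 4 − 2·(4 − 3)/(2 − (−5)) = 26/7.

26/7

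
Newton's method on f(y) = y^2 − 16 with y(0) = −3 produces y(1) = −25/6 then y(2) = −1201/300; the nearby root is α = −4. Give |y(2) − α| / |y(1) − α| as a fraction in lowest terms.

y(1) − α = −25/6 − (−4) = −25/6 + 4 = −1/6, so |y(1) − α| = 1/6.
y(2) − α = −1201/300 − (−4) = −1201/300 + 4 = −1/300, so |y(2) − α| = 1/300.
Ratio = (1/300) / (1/6) = 1/50.

1/50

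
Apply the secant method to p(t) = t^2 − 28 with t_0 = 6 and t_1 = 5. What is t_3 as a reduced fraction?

p(6) = 8, p(5) = −3. t_2 = 5 − (−3)·(5 − 6)/((−3) − 8) = 58/11.
p(5) = −3, p(58/11) = −24/121. t_3 = (58/11) − (−24/121)·((58/11) − 5)/((−24/121) − (−3)) = 598/113.

598/113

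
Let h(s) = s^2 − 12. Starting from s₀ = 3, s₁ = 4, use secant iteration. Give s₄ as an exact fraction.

724/209

h(3) = −3, h(4) = 4. s₂ = 4 − 4·(4 − 3)/(4 − (−3)) = 24/7.
h(4) = 4, h(24/7) = −12/49. s₃ = (24/7) − (−12/49)·((24/7) − 4)/((−12/49) − 4) = 45/13.
h(24/7) = −12/49, h(45/13) = −3/169. s₄ = (45/13) − (−3/169)·((45/13) − (24/7))/((−3/169) − (−12/49)) = 724/209.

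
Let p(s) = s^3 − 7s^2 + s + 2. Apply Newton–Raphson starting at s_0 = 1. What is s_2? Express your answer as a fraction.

p'(s) = 3s^2 − 14s + 1.
p(1) = −3, p'(1) = −10, so s_1 = 1 − (−3)/(−10) = 7/10.
p(7/10) = −387/1000, p'(7/10) = −733/100, so s_2 = (7/10) − (−387/1000)/(−733/100) = 2372/3665.

2372/3665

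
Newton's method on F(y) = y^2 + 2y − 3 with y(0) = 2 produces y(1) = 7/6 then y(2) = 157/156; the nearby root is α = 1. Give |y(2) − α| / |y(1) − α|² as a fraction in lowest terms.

3/13

y(1) − α = 7/6 − 1 = 1/6, so |y(1) − α| = 1/6.
y(2) − α = 157/156 − 1 = 1/156, so |y(2) − α| = 1/156.
|y(1) − α|² = 1/36.
Ratio = (1/156) / (1/36) = 3/13.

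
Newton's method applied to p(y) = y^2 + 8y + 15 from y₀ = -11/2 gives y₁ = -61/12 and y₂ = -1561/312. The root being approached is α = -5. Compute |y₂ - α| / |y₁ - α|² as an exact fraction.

y₁ - α = -61/12 - (-5) = -61/12 + 5 = -1/12, so |y₁ - α| = 1/12.
y₂ - α = -1561/312 - (-5) = -1561/312 + 5 = -1/312, so |y₂ - α| = 1/312.
|y₁ - α|² = 1/144.
Ratio = (1/312) / (1/144) = 6/13.

6/13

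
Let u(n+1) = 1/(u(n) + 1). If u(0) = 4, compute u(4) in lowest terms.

u(1) = 1/(4 + 1) = 1/5.
u(2) = 1/(1/5 + 1) = 5/6.
u(3) = 1/(5/6 + 1) = 6/11.
u(4) = 1/(6/11 + 1) = 11/17.

11/17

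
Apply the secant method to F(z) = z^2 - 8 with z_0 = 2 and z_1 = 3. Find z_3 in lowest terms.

82/29

F(2) = -4, F(3) = 1. z_2 = 3 - 1·(3 - 2)/(1 - (-4)) = 14/5.
F(3) = 1, F(14/5) = -4/25. z_3 = (14/5) - (-4/25)·((14/5) - 3)/((-4/25) - 1) = 82/29.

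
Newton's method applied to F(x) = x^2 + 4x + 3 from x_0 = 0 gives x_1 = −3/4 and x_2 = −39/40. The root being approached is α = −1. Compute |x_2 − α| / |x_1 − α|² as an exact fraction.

2/5

x_1 − α = −3/4 − (−1) = −3/4 + 1 = 1/4, so |x_1 − α| = 1/4.
x_2 − α = −39/40 − (−1) = −39/40 + 1 = 1/40, so |x_2 − α| = 1/40.
|x_1 − α|² = 1/16.
Ratio = (1/40) / (1/16) = 2/5.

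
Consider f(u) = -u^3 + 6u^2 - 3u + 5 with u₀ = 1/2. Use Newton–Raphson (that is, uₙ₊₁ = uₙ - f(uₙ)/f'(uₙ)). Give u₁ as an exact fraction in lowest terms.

-5/3

f'(u) = -3u^2 + 12u - 3.
f(1/2) = 39/8, f'(1/2) = 9/4, so u₁ = (1/2) - (39/8)/(9/4) = -5/3.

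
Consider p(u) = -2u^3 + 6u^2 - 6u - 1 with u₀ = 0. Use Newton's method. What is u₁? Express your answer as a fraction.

-1/6

p'(u) = -6u^2 + 12u - 6.
p(0) = -1, p'(0) = -6, so u₁ = 0 - (-1)/(-6) = -1/6.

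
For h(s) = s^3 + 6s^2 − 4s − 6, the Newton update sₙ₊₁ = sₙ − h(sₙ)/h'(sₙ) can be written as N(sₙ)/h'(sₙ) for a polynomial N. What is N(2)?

h'(s) = 3s^2 + 12s − 4.
N(s) = s·h'(s) − h(s) = s·(3s^2 + 12s − 4) − (s^3 + 6s^2 − 4s − 6) = 2s^3 + 6s^2 + 6.
N(2) = 46.

46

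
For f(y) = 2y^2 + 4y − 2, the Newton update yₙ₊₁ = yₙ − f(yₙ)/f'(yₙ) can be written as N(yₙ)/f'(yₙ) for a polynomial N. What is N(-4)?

34

f'(y) = 4y + 4.
N(y) = y·f'(y) − f(y) = y·(4y + 4) − (2y^2 + 4y − 2) = 2y^2 + 2.
N(-4) = 34.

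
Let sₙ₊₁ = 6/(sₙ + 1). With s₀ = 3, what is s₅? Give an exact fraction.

282/149

s₁ = 6/(3 + 1) = 3/2.
s₂ = 6/(3/2 + 1) = 12/5.
s₃ = 6/(12/5 + 1) = 30/17.
s₄ = 6/(30/17 + 1) = 102/47.
s₅ = 6/(102/47 + 1) = 282/149.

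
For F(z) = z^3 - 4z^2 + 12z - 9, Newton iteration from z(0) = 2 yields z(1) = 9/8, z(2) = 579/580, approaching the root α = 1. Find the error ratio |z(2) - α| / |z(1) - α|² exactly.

z(1) - α = 9/8 - 1 = 1/8, so |z(1) - α| = 1/8.
z(2) - α = 579/580 - 1 = -1/580, so |z(2) - α| = 1/580.
|z(1) - α|² = 1/64.
Ratio = (1/580) / (1/64) = 16/145.

16/145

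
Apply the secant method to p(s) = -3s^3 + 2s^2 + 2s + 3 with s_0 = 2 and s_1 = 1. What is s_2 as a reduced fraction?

17/13

p(2) = -9, p(1) = 4. s_2 = 1 - 4·(1 - 2)/(4 - (-9)) = 17/13.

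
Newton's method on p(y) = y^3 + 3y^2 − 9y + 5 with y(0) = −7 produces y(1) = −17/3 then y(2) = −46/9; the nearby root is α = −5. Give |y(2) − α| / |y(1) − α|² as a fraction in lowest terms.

1/4

y(1) − α = −17/3 − (−5) = −17/3 + 5 = −2/3, so |y(1) − α| = 2/3.
y(2) − α = −46/9 − (−5) = −46/9 + 5 = −1/9, so |y(2) − α| = 1/9.
|y(1) − α|² = 4/9.
Ratio = (1/9) / (4/9) = 1/4.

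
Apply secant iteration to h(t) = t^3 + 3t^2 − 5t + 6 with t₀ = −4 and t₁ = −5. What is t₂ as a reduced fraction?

−126/29

h(−4) = 10, h(−5) = −19. t₂ = (−5) − (−19)·((−5) − (−4))/((−19) − 10) = −126/29.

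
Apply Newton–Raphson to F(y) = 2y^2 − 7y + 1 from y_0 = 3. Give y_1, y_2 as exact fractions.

y_1 = 17/5, y_2 = 553/165

F'(y) = 4y − 7.
F(3) = −2, F'(3) = 5, so y_1 = 3 − (−2)/5 = 17/5.
F(17/5) = 8/25, F'(17/5) = 33/5, so y_2 = (17/5) − (8/25)/(33/5) = 553/165.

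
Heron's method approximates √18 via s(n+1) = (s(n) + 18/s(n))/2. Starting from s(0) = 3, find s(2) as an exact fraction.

s(1) = (3 + 18/3)/2 = 9/2.
s(2) = (9/2 + 18/(9/2))/2 = 17/4.

17/4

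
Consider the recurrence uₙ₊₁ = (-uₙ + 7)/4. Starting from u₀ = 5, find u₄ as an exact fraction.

u₁ = (-5 + 7)/4 = 1/2.
u₂ = (-(1/2) + 7)/4 = 13/8.
u₃ = (-(13/8) + 7)/4 = 43/32.
u₄ = (-(43/32) + 7)/4 = 181/128.

181/128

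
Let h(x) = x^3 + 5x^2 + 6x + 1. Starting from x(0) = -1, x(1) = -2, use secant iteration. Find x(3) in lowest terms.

-14/9

h(-1) = -1, h(-2) = 1. x(2) = (-2) - 1·((-2) - (-1))/(1 - (-1)) = -3/2.
h(-2) = 1, h(-3/2) = -1/8. x(3) = (-3/2) - (-1/8)·((-3/2) - (-2))/((-1/8) - 1) = -14/9.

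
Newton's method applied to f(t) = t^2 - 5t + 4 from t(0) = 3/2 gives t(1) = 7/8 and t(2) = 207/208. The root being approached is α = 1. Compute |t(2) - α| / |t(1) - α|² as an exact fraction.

4/13

t(1) - α = 7/8 - 1 = -1/8, so |t(1) - α| = 1/8.
t(2) - α = 207/208 - 1 = -1/208, so |t(2) - α| = 1/208.
|t(1) - α|² = 1/64.
Ratio = (1/208) / (1/64) = 4/13.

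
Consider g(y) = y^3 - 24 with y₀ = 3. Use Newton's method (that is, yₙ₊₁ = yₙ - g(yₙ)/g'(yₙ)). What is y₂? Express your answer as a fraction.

13162/4563

g'(y) = 3y^2.
g(3) = 3, g'(3) = 27, so y₁ = 3 - 3/27 = 26/9.
g(26/9) = 80/729, g'(26/9) = 676/27, so y₂ = (26/9) - (80/729)/(676/27) = 13162/4563.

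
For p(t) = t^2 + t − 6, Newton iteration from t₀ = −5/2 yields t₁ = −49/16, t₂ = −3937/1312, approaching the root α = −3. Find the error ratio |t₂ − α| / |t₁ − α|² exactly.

8/41

t₁ − α = −49/16 − (−3) = −49/16 + 3 = −1/16, so |t₁ − α| = 1/16.
t₂ − α = −3937/1312 − (−3) = −3937/1312 + 3 = −1/1312, so |t₂ − α| = 1/1312.
|t₁ − α|² = 1/256.
Ratio = (1/1312) / (1/256) = 8/41.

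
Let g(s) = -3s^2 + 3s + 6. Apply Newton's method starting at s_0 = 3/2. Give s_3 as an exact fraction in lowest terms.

g'(s) = -6s + 3.
g(3/2) = 15/4, g'(3/2) = -6, so s_1 = (3/2) - (15/4)/(-6) = 17/8.
g(17/8) = -75/64, g'(17/8) = -39/4, so s_2 = (17/8) - (-75/64)/(-39/4) = 417/208.
g(417/208) = -1875/43264, g'(417/208) = -939/104, so s_3 = (417/208) - (-1875/43264)/(-939/104) = 260417/130208.

260417/130208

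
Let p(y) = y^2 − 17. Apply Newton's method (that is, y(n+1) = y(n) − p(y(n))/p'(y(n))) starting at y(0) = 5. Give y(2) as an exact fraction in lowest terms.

p'(y) = 2y.
p(5) = 8, p'(5) = 10, so y(1) = 5 − 8/10 = 21/5.
p(21/5) = 16/25, p'(21/5) = 42/5, so y(2) = (21/5) − (16/25)/(42/5) = 433/105.

433/105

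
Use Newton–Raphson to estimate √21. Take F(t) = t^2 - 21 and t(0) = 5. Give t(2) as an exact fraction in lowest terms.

F'(t) = 2t.
F(5) = 4, F'(5) = 10, so t(1) = 5 - 4/10 = 23/5.
F(23/5) = 4/25, F'(23/5) = 46/5, so t(2) = (23/5) - (4/25)/(46/5) = 527/115.

527/115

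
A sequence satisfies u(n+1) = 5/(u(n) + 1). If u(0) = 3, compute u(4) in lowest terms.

145/74

u(1) = 5/(3 + 1) = 5/4.
u(2) = 5/(5/4 + 1) = 20/9.
u(3) = 5/(20/9 + 1) = 45/29.
u(4) = 5/(45/29 + 1) = 145/74.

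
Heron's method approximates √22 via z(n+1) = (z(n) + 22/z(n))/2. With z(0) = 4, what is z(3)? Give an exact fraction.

1016657/216752

z(1) = (4 + 22/4)/2 = 19/4.
z(2) = (19/4 + 22/(19/4))/2 = 713/152.
z(3) = (713/152 + 22/(713/152))/2 = 1016657/216752.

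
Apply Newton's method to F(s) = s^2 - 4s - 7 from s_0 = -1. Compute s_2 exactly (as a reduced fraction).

F'(s) = 2s - 4.
F(-1) = -2, F'(-1) = -6, so s_1 = (-1) - (-2)/(-6) = -4/3.
F(-4/3) = 1/9, F'(-4/3) = -20/3, so s_2 = (-4/3) - (1/9)/(-20/3) = -79/60.

-79/60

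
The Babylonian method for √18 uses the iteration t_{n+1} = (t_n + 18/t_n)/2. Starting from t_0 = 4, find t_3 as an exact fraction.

665857/156944

t_1 = (4 + 18/4)/2 = 17/4.
t_2 = (17/4 + 18/(17/4))/2 = 577/136.
t_3 = (577/136 + 18/(577/136))/2 = 665857/156944.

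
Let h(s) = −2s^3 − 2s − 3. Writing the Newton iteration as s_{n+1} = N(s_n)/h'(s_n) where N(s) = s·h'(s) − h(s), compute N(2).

−29

h'(s) = −6s^2 − 2.
N(s) = s·h'(s) − h(s) = s·(−6s^2 − 2) − (−2s^3 − 2s − 3) = −4s^3 + 3.
N(2) = −29.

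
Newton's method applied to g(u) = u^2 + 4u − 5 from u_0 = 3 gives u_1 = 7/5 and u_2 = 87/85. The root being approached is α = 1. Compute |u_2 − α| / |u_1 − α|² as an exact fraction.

u_1 − α = 7/5 − 1 = 2/5, so |u_1 − α| = 2/5.
u_2 − α = 87/85 − 1 = 2/85, so |u_2 − α| = 2/85.
|u_1 − α|² = 4/25.
Ratio = (2/85) / (4/25) = 5/34.

5/34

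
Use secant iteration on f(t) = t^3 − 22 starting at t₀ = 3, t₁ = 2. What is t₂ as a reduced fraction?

52/19

f(3) = 5, f(2) = −14. t₂ = 2 − (−14)·(2 − 3)/((−14) − 5) = 52/19.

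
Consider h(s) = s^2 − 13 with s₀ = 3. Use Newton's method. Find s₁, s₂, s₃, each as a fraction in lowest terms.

s₁ = 11/3, s₂ = 119/33, s₃ = 14159/3927

h'(s) = 2s.
h(3) = −4, h'(3) = 6, so s₁ = 3 − (−4)/6 = 11/3.
h(11/3) = 4/9, h'(11/3) = 22/3, so s₂ = (11/3) − (4/9)/(22/3) = 119/33.
h(119/33) = 4/1089, h'(119/33) = 238/33, so s₃ = (119/33) − (4/1089)/(238/33) = 14159/3927.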